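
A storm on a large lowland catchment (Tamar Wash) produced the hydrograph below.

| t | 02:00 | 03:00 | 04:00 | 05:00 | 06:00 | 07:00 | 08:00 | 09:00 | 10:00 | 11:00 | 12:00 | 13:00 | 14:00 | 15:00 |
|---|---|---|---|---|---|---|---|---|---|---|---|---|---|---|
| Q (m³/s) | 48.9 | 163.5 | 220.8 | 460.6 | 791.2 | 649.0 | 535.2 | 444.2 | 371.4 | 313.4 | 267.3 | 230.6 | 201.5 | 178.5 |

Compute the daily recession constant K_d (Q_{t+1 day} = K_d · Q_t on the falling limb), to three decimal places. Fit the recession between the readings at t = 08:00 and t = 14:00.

K_d ≈ 0.020

Between t = 08:00 and t = 14:00 the flow falls from 535.2 to 201.5 m³/s over 6×1 h = 6 h.
Per-interval ratio K = (201.5/535.2)^(1/6) = 0.8498; K_d = K^(24/1) = 0.020.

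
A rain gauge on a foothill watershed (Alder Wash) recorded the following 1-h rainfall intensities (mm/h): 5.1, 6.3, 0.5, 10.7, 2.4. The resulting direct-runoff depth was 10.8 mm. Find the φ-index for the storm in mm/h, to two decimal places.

φ ≈ 3.77 mm/h

Only the 3 blocks with intensity above φ contribute runoff: 5.1, 6.3, 10.7 mm/h.
Σ(I−φ)·Δt = d  ⇒  (5.1+6.3+10.7 − 3φ)·1 = 10.8
φ = (22.10 − 10.8/1) / 3 = 3.77 mm/h.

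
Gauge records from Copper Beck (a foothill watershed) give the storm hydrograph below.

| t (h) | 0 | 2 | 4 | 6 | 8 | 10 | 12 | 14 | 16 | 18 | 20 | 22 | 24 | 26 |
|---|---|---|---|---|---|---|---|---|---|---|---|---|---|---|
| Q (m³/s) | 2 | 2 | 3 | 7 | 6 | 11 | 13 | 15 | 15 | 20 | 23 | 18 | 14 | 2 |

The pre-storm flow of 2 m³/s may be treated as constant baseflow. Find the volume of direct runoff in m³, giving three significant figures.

Direct-runoff ordinates (Q − Q_b): 0.0, 0.0, 1.0, 5.0, 4.0, 9.0, 11.0, 13.0, 13.0, 18.0, 21.0, 16.0, 12.0, 0.0 m³/s.
ΣQ_DR = 123.0 m³/s.
With Δt = 2 h = 7200 s, V = ΣQ_DR · Δt = 123.0 × 7200 = 8.86 × 10^5 m³.

V ≈ 8.86 × 10^5 m³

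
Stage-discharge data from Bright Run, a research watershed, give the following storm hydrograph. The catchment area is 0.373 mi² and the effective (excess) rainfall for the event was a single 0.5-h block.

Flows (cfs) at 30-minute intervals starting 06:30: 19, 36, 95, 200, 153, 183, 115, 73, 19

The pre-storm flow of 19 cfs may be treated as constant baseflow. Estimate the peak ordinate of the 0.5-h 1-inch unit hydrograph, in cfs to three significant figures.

U_p ≈ 121 cfs

Direct runoff: 0.0, 17.0, 76.0, 181.0, 134.0, 164.0, 96.0, 54.0, 0.0 cfs; ΣQ_DR = 722.0 cfs, peak = 181.0 cfs.
Runoff depth d = ΣQ_DR·Δt / A = 722.0 × 1800 / (0.373 mi²) = 1.500 in.
The 1-inch UH is the DRH scaled by (1 in)/d, so U_p = 181.0 × 1/1.500 = 121 cfs.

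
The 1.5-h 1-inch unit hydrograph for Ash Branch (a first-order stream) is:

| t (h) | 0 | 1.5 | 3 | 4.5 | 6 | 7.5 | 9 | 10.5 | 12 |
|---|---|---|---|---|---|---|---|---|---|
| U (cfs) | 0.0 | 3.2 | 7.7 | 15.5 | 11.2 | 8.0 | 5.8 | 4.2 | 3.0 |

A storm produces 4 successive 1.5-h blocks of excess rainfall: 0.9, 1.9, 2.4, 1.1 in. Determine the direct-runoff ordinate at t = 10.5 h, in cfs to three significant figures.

By discrete convolution, Q_j = Σ (P_i / 1 in) · U_{j−i}.
At t = 10.5 h (j=7): Q = (0.9/1)·4.2 + (1.9/1)·5.8 + (2.4/1)·8.0 + (1.1/1)·11.2 = 46.3 cfs.

Q ≈ 46.3 cfs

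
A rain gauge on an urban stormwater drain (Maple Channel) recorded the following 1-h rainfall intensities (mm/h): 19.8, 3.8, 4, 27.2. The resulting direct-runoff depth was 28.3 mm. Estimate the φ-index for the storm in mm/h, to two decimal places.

φ ≈ 9.35 mm/h

Only the 2 blocks with intensity above φ contribute runoff: 19.8, 27.2 mm/h.
Σ(I−φ)·Δt = d  ⇒  (19.8+27.2 − 2φ)·1 = 28.3
φ = (47.00 − 28.3/1) / 2 = 9.35 mm/h.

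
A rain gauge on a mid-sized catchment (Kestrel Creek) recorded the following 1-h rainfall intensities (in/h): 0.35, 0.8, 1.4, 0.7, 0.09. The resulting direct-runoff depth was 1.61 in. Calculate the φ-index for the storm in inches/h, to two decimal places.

φ ≈ 0.43 in/h

Only the 3 blocks with intensity above φ contribute runoff: 0.8, 1.4, 0.7 in/h.
Σ(I−φ)·Δt = d  ⇒  (0.8+1.4+0.7 − 3φ)·1 = 1.61
φ = (2.900 − 1.61/1) / 3 = 0.43 in/h.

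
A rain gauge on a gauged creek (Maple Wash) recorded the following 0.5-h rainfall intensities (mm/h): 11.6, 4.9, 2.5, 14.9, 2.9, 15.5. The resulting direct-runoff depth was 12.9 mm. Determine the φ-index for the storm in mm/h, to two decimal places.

φ ≈ 5.40 mm/h

Only the 3 blocks with intensity above φ contribute runoff: 11.6, 14.9, 15.5 mm/h.
Σ(I−φ)·Δt = d  ⇒  (11.6+14.9+15.5 − 3φ)·0.5 = 12.9
φ = (42.00 − 12.9/0.5) / 3 = 5.40 mm/h.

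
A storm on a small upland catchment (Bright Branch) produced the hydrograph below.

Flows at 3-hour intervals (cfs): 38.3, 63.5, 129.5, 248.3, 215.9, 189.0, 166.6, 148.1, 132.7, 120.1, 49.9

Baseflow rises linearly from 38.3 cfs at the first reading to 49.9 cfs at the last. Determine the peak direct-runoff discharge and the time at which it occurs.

Subtracting baseflow gives direct-runoff ordinates: 0.00, 24.04, 88.88, 206.52, 172.96, 144.90, 121.34, 101.68, 85.12, 71.36, 0.00 cfs.
The maximum is 206.52 cfs, occurring at the reading for t = 9 h.

Q_p = 206.52 cfs at t = 9 h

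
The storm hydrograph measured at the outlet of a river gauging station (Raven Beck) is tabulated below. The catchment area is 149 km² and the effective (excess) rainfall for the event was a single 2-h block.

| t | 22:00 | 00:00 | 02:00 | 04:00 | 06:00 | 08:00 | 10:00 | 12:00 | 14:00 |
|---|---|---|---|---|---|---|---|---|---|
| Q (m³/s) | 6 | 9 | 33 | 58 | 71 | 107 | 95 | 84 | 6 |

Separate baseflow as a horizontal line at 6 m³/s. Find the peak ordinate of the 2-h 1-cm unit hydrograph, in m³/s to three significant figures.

U_p ≈ 50.4 m³/s

Direct runoff: 0.0, 3.0, 27.0, 52.0, 65.0, 101.0, 89.0, 78.0, 0.0 m³/s; ΣQ_DR = 415.0 m³/s, peak = 101.0 m³/s.
Runoff depth d = ΣQ_DR·Δt / A = 415.0 × 7200 / (149 km²) = 20.05 mm.
The 1-cm UH is the DRH scaled by (10 mm)/d, so U_p = 101.0 × 10/20.05 = 50.4 m³/s.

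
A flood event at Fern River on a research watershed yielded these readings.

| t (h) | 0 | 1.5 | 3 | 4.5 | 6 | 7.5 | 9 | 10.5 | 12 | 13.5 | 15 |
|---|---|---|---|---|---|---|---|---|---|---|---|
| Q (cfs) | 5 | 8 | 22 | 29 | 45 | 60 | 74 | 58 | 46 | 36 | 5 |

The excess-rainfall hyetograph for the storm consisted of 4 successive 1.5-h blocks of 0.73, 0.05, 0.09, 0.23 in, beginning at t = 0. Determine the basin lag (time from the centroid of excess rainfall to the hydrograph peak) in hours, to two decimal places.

t_L ≈ 7.00 h

Centroid of excess rainfall: t_c = Σ P_i·t̄_i / ΣP_i = 2.0045 h (block centres at 0.75, 2.25, 3.75, 5.25 h).
Hydrograph peak occurs at t = 9 h, so basin lag t_L = 9 − 2.0045 = 7.00 h.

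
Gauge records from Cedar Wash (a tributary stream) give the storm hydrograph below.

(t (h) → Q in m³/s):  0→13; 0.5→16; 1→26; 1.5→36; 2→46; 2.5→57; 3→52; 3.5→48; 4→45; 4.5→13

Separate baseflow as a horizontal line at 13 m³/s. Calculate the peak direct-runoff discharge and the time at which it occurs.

Subtracting baseflow gives direct-runoff ordinates: 0.0, 3.0, 13.0, 23.0, 33.0, 44.0, 39.0, 35.0, 32.0, 0.0 m³/s.
The maximum is 44.0 m³/s, occurring at the reading for t = 2.5 h.

Q_p = 44.0 m³/s at t = 2.5 h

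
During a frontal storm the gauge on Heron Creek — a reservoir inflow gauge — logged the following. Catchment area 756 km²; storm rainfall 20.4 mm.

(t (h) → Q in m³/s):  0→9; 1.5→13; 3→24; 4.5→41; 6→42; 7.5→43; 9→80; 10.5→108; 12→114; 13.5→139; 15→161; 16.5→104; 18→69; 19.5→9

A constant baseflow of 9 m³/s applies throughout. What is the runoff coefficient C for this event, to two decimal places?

C ≈ 0.29

ΣQ_DR = 830.0 m³/s; V = ΣQ_DR·Δt = 4.482 × 10^6 m³.
Runoff depth d = V / A = 5.929 mm.
C = d / P = 5.929 / 20.4 = 0.29.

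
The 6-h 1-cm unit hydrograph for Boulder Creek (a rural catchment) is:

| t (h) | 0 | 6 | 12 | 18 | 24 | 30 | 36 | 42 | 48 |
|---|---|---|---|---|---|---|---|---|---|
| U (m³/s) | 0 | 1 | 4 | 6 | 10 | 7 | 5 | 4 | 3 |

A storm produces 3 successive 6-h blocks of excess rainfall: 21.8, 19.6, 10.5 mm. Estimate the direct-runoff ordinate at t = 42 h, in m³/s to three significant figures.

Q ≈ 25.9 m³/s

By discrete convolution, Q_j = Σ (P_i / 10 mm) · U_{j−i}.
At t = 42 h (j=7): Q = (21.8/10)·4 + (19.6/10)·5 + (10.5/10)·7 = 25.9 m³/s.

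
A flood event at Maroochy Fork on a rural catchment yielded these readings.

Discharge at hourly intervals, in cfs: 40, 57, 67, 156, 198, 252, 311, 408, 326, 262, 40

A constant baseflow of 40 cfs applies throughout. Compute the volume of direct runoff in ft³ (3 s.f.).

Direct-runoff ordinates (Q − Q_b): 0.0, 17.0, 27.0, 116.0, 158.0, 212.0, 271.0, 368.0, 286.0, 222.0, 0.0 cfs.
ΣQ_DR = 1677 cfs.
With Δt = 1 h = 3600 s, V = ΣQ_DR · Δt = 1677 × 3600 = 6.04 × 10^6 ft³.

V ≈ 6.04 × 10^6 ft³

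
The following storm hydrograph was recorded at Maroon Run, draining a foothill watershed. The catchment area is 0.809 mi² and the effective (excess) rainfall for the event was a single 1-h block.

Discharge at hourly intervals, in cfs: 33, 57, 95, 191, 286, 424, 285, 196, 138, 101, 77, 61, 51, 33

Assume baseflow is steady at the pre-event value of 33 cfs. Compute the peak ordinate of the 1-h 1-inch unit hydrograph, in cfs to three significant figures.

Direct runoff: 0.0, 24.0, 62.0, 158.0, 253.0, 391.0, 252.0, 163.0, 105.0, 68.0, 44.0, 28.0, 18.0, 0.0 cfs; ΣQ_DR = 1566 cfs, peak = 391.0 cfs.
Runoff depth d = ΣQ_DR·Δt / A = 1566 × 3600 / (0.809 mi²) = 3.000 in.
The 1-inch UH is the DRH scaled by (1 in)/d, so U_p = 391.0 × 1/3.000 = 130 cfs.

U_p ≈ 130 cfs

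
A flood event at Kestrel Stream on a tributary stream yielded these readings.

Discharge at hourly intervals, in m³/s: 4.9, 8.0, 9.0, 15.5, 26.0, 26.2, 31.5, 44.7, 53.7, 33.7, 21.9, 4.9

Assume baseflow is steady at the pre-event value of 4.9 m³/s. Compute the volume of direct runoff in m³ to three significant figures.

V ≈ 7.96 × 10^5 m³

Direct-runoff ordinates (Q − Q_b): 0.0, 3.1, 4.1, 10.6, 21.1, 21.3, 26.6, 39.8, 48.8, 28.8, 17.0, 0.0 m³/s.
ΣQ_DR = 221.2 m³/s.
With Δt = 1 h = 3600 s, V = ΣQ_DR · Δt = 221.2 × 3600 = 7.96 × 10^5 m³.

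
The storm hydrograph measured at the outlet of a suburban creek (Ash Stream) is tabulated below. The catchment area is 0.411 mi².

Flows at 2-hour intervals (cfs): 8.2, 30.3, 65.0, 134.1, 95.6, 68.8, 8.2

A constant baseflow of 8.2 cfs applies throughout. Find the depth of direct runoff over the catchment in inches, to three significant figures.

Direct runoff: 0.0, 22.1, 56.8, 125.9, 87.4, 60.6, 0.0 cfs; ΣQ_DR = 352.8 cfs.
V = ΣQ_DR · Δt = 352.8 × 7200 s = 2.540 × 10^6 ft³.
Over A = 0.411 mi², depth = V / A = 2.66 in.

d ≈ 2.66 in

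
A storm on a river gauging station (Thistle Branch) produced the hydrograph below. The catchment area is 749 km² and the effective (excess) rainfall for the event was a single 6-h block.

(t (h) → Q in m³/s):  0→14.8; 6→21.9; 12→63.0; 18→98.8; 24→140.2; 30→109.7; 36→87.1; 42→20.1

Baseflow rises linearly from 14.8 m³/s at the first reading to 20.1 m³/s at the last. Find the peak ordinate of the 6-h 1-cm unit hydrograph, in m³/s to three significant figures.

Direct runoff: 0.00, 6.34, 46.69, 81.73, 122.37, 91.11, 67.76, 0.00 m³/s; ΣQ_DR = 416.0 m³/s, peak = 122.37 m³/s.
Runoff depth d = ΣQ_DR·Δt / A = 416.0 × 21600 / (749 km²) = 12.00 mm.
The 1-cm UH is the DRH scaled by (10 mm)/d, so U_p = 122.37 × 10/12.00 = 102 m³/s.

U_p ≈ 102 m³/s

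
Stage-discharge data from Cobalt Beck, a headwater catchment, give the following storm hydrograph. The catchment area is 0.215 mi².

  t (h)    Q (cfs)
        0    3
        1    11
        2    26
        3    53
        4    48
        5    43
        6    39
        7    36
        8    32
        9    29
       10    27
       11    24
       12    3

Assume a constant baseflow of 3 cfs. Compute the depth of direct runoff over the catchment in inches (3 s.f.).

d ≈ 2.41 in

Direct runoff: 0.0, 8.0, 23.0, 50.0, 45.0, 40.0, 36.0, 33.0, 29.0, 26.0, 24.0, 21.0, 0.0 cfs; ΣQ_DR = 335.0 cfs.
V = ΣQ_DR · Δt = 335.0 × 3600 s = 1.206 × 10^6 ft³.
Over A = 0.215 mi², depth = V / A = 2.41 in.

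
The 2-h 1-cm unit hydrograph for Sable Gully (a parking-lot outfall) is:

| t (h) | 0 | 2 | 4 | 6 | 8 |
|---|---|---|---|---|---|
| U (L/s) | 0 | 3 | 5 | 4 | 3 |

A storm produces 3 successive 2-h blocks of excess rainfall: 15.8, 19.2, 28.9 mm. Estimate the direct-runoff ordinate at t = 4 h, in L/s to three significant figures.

Q ≈ 13.7 L/s

By discrete convolution, Q_j = Σ (P_i / 10 mm) · U_{j−i}.
At t = 4 h (j=2): Q = (15.8/10)·5 + (19.2/10)·3 + (28.9/10)·0 = 13.7 L/s.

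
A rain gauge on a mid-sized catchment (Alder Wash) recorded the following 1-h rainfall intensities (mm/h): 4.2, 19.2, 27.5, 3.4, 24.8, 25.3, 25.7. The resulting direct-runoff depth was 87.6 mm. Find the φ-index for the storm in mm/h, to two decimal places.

φ ≈ 6.98 mm/h

Only the 5 blocks with intensity above φ contribute runoff: 19.2, 27.5, 24.8, 25.3, 25.7 mm/h.
Σ(I−φ)·Δt = d  ⇒  (19.2+27.5+24.8+25.3+25.7 − 5φ)·1 = 87.6
φ = (122.5 − 87.6/1) / 5 = 6.98 mm/h.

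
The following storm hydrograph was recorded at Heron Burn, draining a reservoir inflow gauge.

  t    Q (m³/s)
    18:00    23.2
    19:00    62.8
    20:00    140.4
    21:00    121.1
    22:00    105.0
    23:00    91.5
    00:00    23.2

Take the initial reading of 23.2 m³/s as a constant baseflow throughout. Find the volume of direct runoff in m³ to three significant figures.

V ≈ 1.46 × 10^6 m³

Direct-runoff ordinates (Q − Q_b): 0.0, 39.6, 117.2, 97.9, 81.8, 68.3, 0.0 m³/s.
ΣQ_DR = 404.8 m³/s.
With Δt = 1 h = 3600 s, V = ΣQ_DR · Δt = 404.8 × 3600 = 1.46 × 10^6 m³.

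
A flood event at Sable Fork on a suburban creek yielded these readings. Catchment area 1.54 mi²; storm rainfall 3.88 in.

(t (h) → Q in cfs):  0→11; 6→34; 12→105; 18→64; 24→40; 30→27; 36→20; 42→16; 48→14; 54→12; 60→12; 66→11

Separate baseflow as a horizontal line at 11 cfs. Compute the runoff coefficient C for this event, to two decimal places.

ΣQ_DR = 234.0 cfs; V = ΣQ_DR·Δt = 5.054 × 10^6 ft³.
Runoff depth d = V / A = 1.413 in.
C = d / P = 1.413 / 3.88 = 0.36.

C ≈ 0.36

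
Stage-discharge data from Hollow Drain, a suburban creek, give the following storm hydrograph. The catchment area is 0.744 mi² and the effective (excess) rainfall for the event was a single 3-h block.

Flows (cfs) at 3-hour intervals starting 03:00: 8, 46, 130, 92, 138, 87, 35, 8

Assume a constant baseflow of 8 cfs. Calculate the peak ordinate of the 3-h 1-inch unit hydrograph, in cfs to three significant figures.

Direct runoff: 0.0, 38.0, 122.0, 84.0, 130.0, 79.0, 27.0, 0.0 cfs; ΣQ_DR = 480.0 cfs, peak = 130.0 cfs.
Runoff depth d = ΣQ_DR·Δt / A = 480.0 × 10800 / (0.744 mi²) = 2.999 in.
The 1-inch UH is the DRH scaled by (1 in)/d, so U_p = 130.0 × 1/2.999 = 43.3 cfs.

U_p ≈ 43.3 cfs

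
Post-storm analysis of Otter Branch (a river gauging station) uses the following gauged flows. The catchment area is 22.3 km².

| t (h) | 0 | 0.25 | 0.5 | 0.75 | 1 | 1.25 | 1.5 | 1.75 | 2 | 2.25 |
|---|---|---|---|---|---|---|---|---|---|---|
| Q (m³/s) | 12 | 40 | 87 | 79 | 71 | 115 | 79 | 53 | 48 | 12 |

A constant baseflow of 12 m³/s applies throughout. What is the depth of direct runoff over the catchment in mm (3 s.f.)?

d ≈ 19.2 mm

Direct runoff: 0.0, 28.0, 75.0, 67.0, 59.0, 103.0, 67.0, 41.0, 36.0, 0.0 m³/s; ΣQ_DR = 476.0 m³/s.
V = ΣQ_DR · Δt = 476.0 × 900 s = 4.284 × 10^5 m³.
Over A = 22.3 km², depth = V / A = 19.2 mm.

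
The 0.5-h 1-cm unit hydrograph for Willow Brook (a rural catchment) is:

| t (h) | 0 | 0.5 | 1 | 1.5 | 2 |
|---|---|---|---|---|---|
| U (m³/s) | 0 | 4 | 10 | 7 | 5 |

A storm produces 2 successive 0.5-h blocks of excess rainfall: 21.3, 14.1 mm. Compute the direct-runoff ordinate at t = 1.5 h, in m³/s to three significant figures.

By discrete convolution, Q_j = Σ (P_i / 10 mm) · U_{j−i}.
At t = 1.5 h (j=3): Q = (21.3/10)·7 + (14.1/10)·10 = 29.0 m³/s.

Q ≈ 29.0 m³/s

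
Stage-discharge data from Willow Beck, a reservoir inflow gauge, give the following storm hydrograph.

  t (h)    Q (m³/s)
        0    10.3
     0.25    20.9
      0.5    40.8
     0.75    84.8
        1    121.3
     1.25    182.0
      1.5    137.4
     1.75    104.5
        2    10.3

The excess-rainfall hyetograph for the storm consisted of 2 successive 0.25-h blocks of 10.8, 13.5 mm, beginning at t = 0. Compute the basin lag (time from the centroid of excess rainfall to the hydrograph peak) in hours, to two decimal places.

t_L ≈ 0.99 h

Centroid of excess rainfall: t_c = Σ P_i·t̄_i / ΣP_i = 0.2639 h (block centres at 0.125, 0.375 h).
Hydrograph peak occurs at t = 1.25 h, so basin lag t_L = 1.25 − 0.2639 = 0.99 h.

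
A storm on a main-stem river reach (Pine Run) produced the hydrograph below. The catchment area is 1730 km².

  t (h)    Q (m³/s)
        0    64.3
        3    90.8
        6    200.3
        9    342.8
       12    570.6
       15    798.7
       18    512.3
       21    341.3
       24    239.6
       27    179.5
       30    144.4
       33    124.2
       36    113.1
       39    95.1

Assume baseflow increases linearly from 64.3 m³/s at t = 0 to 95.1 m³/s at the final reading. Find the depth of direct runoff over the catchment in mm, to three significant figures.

Direct runoff: 0.00, 24.13, 131.26, 271.39, 496.82, 722.55, 433.78, 260.42, 156.35, 93.88, 56.41, 33.84, 20.37, 0.00 m³/s; ΣQ_DR = 2701 m³/s.
V = ΣQ_DR · Δt = 2701 × 10800 s = 2.917 × 10^7 m³.
Over A = 1730 km², depth = V / A = 16.9 mm.

d ≈ 16.9 mm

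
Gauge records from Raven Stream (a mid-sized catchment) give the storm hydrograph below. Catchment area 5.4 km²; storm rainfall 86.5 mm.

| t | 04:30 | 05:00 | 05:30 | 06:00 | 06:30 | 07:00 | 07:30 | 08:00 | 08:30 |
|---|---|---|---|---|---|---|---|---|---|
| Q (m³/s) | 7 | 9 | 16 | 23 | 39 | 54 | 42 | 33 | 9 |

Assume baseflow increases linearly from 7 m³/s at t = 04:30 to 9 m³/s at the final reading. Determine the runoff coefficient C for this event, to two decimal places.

C ≈ 0.62

ΣQ_DR = 160.0 m³/s; V = ΣQ_DR·Δt = 2.880 × 10^5 m³.
Runoff depth d = V / A = 53.33 mm.
C = d / P = 53.33 / 86.5 = 0.62.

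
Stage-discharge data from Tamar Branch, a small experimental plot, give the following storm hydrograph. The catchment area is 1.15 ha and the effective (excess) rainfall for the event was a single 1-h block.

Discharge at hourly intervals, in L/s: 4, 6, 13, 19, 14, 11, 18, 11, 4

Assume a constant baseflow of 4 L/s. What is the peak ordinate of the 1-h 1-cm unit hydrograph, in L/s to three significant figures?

Direct runoff: 0.0, 2.0, 9.0, 15.0, 10.0, 7.0, 14.0, 7.0, 0.0 L/s; ΣQ_DR = 64.00 L/s, peak = 15.0 L/s.
Runoff depth d = ΣQ_DR·Δt / A = 64.00 × 3600 / (1.15 ha) = 20.03 mm.
The 1-cm UH is the DRH scaled by (10 mm)/d, so U_p = 15.0 × 10/20.03 = 7.49 L/s.

U_p ≈ 7.49 L/s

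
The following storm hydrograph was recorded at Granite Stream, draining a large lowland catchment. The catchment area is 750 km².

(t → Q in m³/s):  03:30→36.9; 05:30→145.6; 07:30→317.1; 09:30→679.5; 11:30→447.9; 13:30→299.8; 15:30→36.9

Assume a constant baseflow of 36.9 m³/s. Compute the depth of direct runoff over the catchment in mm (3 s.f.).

Direct runoff: 0.0, 108.7, 280.2, 642.6, 411.0, 262.9, 0.0 m³/s; ΣQ_DR = 1705 m³/s.
V = ΣQ_DR · Δt = 1705 × 7200 s = 1.228 × 10^7 m³.
Over A = 750 km², depth = V / A = 16.4 mm.

d ≈ 16.4 mm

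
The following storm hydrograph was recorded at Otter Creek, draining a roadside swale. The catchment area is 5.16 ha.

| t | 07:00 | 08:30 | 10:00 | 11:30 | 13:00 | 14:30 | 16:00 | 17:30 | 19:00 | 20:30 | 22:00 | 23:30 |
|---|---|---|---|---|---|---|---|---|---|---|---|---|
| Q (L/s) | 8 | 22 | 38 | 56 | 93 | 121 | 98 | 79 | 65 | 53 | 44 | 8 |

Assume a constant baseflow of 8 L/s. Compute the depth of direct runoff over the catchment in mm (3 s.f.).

Direct runoff: 0.0, 14.0, 30.0, 48.0, 85.0, 113.0, 90.0, 71.0, 57.0, 45.0, 36.0, 0.0 L/s; ΣQ_DR = 589.0 L/s.
V = ΣQ_DR · Δt = 589.0 × 5400 s = 3.181 × 10^6 L.
Over A = 5.16 ha, depth = V / A = 61.6 mm.

d ≈ 61.6 mm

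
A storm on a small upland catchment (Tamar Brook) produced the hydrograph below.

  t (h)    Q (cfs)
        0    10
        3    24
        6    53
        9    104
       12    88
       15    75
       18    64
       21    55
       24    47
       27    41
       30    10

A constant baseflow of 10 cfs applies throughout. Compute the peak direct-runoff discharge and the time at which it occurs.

Q_p = 94.0 cfs at t = 9 h

Subtracting baseflow gives direct-runoff ordinates: 0.0, 14.0, 43.0, 94.0, 78.0, 65.0, 54.0, 45.0, 37.0, 31.0, 0.0 cfs.
The maximum is 94.0 cfs, occurring at the reading for t = 9 h.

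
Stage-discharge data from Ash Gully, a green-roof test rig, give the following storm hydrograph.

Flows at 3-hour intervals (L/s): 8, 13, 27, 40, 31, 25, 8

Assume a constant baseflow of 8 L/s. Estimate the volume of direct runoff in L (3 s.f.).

Direct-runoff ordinates (Q − Q_b): 0.0, 5.0, 19.0, 32.0, 23.0, 17.0, 0.0 L/s.
ΣQ_DR = 96.00 L/s.
With Δt = 3 h = 10800 s, V = ΣQ_DR · Δt = 96.00 × 10800 = 1.04 × 10^6 L.

V ≈ 1.04 × 10^6 L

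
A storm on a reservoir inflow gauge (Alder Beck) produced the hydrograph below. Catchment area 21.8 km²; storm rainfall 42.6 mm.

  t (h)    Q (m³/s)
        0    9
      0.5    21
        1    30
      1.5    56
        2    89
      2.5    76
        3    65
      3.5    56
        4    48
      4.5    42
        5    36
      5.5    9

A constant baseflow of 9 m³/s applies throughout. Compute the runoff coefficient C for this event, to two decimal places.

C ≈ 0.83

ΣQ_DR = 429.0 m³/s; V = ΣQ_DR·Δt = 7.722 × 10^5 m³.
Runoff depth d = V / A = 35.42 mm.
C = d / P = 35.42 / 42.6 = 0.83.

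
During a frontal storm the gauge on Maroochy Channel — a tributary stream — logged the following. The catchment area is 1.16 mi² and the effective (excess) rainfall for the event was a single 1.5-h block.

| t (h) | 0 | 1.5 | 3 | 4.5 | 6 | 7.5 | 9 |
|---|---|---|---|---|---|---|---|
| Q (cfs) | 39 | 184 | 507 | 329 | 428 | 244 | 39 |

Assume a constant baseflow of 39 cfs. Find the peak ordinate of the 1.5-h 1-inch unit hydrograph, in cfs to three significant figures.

Direct runoff: 0.0, 145.0, 468.0, 290.0, 389.0, 205.0, 0.0 cfs; ΣQ_DR = 1497 cfs, peak = 468.0 cfs.
Runoff depth d = ΣQ_DR·Δt / A = 1497 × 5400 / (1.16 mi²) = 3.000 in.
The 1-inch UH is the DRH scaled by (1 in)/d, so U_p = 468.0 × 1/3.000 = 156 cfs.

U_p ≈ 156 cfs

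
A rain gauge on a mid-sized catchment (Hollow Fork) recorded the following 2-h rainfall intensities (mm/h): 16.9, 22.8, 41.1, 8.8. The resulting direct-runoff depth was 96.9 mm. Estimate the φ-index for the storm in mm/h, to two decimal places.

φ ≈ 10.78 mm/h

Only the 3 blocks with intensity above φ contribute runoff: 16.9, 22.8, 41.1 mm/h.
Σ(I−φ)·Δt = d  ⇒  (16.9+22.8+41.1 − 3φ)·2 = 96.9
φ = (80.80 − 96.9/2) / 3 = 10.78 mm/h.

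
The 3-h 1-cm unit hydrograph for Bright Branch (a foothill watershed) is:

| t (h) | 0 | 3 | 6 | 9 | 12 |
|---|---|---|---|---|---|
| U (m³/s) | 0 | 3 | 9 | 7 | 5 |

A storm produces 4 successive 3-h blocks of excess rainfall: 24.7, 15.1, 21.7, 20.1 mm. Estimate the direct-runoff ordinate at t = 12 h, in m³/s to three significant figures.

Q ≈ 48.5 m³/s

By discrete convolution, Q_j = Σ (P_i / 10 mm) · U_{j−i}.
At t = 12 h (j=4): Q = (24.7/10)·5 + (15.1/10)·7 + (21.7/10)·9 + (20.1/10)·3 = 48.5 m³/s.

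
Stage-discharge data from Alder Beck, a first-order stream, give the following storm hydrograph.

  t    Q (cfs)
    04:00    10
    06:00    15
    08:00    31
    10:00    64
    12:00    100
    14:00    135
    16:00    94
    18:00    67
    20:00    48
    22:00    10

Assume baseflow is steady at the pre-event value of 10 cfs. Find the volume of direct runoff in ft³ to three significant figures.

Direct-runoff ordinates (Q − Q_b): 0.0, 5.0, 21.0, 54.0, 90.0, 125.0, 84.0, 57.0, 38.0, 0.0 cfs.
ΣQ_DR = 474.0 cfs.
With Δt = 2 h = 7200 s, V = ΣQ_DR · Δt = 474.0 × 7200 = 3.41 × 10^6 ft³.

V ≈ 3.41 × 10^6 ft³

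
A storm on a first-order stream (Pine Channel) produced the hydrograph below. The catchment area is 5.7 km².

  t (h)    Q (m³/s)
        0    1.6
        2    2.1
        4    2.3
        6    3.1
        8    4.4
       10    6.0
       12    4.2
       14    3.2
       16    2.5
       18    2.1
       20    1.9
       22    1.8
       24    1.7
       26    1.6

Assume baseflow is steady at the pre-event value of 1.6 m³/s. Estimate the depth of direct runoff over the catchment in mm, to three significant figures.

d ≈ 20.3 mm

Direct runoff: 0.0, 0.5, 0.7, 1.5, 2.8, 4.4, 2.6, 1.6, 0.9, 0.5, 0.3, 0.2, 0.1, 0.0 m³/s; ΣQ_DR = 16.10 m³/s.
V = ΣQ_DR · Δt = 16.10 × 7200 s = 1.159 × 10^5 m³.
Over A = 5.7 km², depth = V / A = 20.3 mm.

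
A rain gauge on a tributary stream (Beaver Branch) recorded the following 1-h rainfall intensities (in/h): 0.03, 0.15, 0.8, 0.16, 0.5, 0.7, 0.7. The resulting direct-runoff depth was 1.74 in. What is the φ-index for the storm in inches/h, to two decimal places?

Only the 4 blocks with intensity above φ contribute runoff: 0.8, 0.5, 0.7, 0.7 in/h.
Σ(I−φ)·Δt = d  ⇒  (0.8+0.5+0.7+0.7 − 4φ)·1 = 1.74
φ = (2.700 − 1.74/1) / 4 = 0.24 in/h.

φ ≈ 0.24 in/h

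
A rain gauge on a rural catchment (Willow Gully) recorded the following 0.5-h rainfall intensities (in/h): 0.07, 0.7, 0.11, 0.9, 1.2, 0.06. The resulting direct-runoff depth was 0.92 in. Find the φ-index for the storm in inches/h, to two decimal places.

Only the 3 blocks with intensity above φ contribute runoff: 0.7, 0.9, 1.2 in/h.
Σ(I−φ)·Δt = d  ⇒  (0.7+0.9+1.2 − 3φ)·0.5 = 0.92
φ = (2.800 − 0.92/0.5) / 3 = 0.32 in/h.

φ ≈ 0.32 in/h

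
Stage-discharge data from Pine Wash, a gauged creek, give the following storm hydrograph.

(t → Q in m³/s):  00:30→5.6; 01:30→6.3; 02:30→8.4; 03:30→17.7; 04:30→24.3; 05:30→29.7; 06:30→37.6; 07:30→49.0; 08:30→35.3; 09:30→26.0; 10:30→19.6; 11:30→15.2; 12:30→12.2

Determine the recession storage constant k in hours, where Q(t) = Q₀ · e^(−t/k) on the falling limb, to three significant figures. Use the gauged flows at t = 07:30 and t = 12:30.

k ≈ 3.60 h

On the falling limb, Q drops from 49.0 to 12.2 m³/s between t = 07:30 and t = 12:30 (Δt = 5 h).
k = −Δt / ln(Q₂/Q₁) = −5 / ln(12.2/49.0) = 3.60 h.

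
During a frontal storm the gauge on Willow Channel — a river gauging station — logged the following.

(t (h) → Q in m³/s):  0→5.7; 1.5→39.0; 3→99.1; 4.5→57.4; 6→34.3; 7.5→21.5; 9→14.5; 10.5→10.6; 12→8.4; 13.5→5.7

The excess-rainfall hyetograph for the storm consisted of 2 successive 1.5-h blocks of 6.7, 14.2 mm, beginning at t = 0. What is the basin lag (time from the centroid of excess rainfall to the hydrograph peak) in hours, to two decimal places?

Centroid of excess rainfall: t_c = Σ P_i·t̄_i / ΣP_i = 1.7691 h (block centres at 0.75, 2.25 h).
Hydrograph peak occurs at t = 3 h, so basin lag t_L = 3 − 1.7691 = 1.23 h.

t_L ≈ 1.23 h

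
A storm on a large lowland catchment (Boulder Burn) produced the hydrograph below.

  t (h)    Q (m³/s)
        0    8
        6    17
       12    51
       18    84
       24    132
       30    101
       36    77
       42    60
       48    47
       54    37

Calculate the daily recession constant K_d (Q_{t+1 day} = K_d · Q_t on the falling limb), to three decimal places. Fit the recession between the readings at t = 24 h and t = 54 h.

Between t = 24 h and t = 54 h the flow falls from 132 to 37 m³/s over 5×6 h = 30 h.
Per-interval ratio K = (37/132)^(1/5) = 0.7754; K_d = K^(24/6) = 0.361.

K_d ≈ 0.361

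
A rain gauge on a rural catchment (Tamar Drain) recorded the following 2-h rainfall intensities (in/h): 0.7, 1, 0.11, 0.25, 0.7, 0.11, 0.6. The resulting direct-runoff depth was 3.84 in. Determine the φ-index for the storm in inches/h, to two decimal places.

Only the 4 blocks with intensity above φ contribute runoff: 0.7, 1, 0.7, 0.6 in/h.
Σ(I−φ)·Δt = d  ⇒  (0.7+1+0.7+0.6 − 4φ)·2 = 3.84
φ = (3.000 − 3.84/2) / 4 = 0.27 in/h.

φ ≈ 0.27 in/h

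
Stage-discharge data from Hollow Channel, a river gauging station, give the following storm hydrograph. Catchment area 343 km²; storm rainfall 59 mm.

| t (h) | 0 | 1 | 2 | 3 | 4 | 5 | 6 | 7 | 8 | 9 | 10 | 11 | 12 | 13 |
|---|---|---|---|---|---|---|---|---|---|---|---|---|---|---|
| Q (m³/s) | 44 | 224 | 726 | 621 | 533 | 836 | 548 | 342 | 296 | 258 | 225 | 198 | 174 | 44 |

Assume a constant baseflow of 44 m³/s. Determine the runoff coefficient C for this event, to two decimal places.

C ≈ 0.79

ΣQ_DR = 4453 m³/s; V = ΣQ_DR·Δt = 1.603 × 10^7 m³.
Runoff depth d = V / A = 46.74 mm.
C = d / P = 46.74 / 59 = 0.79.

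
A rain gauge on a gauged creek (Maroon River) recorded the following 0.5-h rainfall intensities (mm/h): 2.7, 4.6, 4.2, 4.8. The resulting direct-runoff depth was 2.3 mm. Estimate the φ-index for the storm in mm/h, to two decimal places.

φ ≈ 3.00 mm/h

Only the 3 blocks with intensity above φ contribute runoff: 4.6, 4.2, 4.8 mm/h.
Σ(I−φ)·Δt = d  ⇒  (4.6+4.2+4.8 − 3φ)·0.5 = 2.3
φ = (13.60 − 2.3/0.5) / 3 = 3.00 mm/h.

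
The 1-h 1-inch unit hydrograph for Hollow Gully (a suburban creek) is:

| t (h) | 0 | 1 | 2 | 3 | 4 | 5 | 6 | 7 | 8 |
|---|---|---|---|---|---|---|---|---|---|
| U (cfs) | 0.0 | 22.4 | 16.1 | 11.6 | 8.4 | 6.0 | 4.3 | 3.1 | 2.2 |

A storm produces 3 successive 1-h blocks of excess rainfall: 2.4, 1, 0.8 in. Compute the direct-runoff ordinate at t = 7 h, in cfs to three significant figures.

Q ≈ 16.5 cfs

By discrete convolution, Q_j = Σ (P_i / 1 in) · U_{j−i}.
At t = 7 h (j=7): Q = (2.4/1)·3.1 + (1/1)·4.3 + (0.8/1)·6.0 = 16.5 cfs.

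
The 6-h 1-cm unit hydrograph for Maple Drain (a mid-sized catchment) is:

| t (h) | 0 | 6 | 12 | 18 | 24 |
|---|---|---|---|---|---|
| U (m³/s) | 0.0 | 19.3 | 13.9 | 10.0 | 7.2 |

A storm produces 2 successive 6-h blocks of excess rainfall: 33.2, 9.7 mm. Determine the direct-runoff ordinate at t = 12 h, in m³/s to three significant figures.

Q ≈ 64.9 m³/s

By discrete convolution, Q_j = Σ (P_i / 10 mm) · U_{j−i}.
At t = 12 h (j=2): Q = (33.2/10)·13.9 + (9.7/10)·19.3 = 64.9 m³/s.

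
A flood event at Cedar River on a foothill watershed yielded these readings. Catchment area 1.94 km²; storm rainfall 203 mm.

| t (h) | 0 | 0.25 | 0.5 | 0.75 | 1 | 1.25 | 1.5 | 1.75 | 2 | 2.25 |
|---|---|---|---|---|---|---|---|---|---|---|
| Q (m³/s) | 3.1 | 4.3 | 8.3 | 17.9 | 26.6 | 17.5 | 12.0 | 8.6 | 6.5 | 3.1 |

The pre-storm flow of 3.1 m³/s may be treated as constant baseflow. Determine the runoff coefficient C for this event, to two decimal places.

ΣQ_DR = 76.90 m³/s; V = ΣQ_DR·Δt = 69210 m³.
Runoff depth d = V / A = 35.68 mm.
C = d / P = 35.68 / 203 = 0.18.

C ≈ 0.18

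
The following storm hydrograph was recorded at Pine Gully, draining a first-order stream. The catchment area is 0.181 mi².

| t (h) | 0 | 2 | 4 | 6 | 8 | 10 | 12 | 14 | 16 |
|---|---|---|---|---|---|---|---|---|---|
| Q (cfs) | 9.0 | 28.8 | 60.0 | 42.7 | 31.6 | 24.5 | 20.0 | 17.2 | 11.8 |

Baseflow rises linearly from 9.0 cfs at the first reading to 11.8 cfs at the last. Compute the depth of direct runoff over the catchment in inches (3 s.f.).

Direct runoff: 0.00, 19.45, 50.30, 32.65, 21.20, 13.75, 8.90, 5.75, 0.00 cfs; ΣQ_DR = 152.0 cfs.
V = ΣQ_DR · Δt = 152.0 × 7200 s = 1.094 × 10^6 ft³.
Over A = 0.181 mi², depth = V / A = 2.60 in.

d ≈ 2.60 in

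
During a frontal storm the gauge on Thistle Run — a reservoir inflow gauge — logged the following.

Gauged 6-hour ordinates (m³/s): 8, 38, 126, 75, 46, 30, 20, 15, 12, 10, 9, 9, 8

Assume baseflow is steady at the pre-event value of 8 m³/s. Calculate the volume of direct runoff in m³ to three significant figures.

Direct-runoff ordinates (Q − Q_b): 0.0, 30.0, 118.0, 67.0, 38.0, 22.0, 12.0, 7.0, 4.0, 2.0, 1.0, 1.0, 0.0 m³/s.
ΣQ_DR = 302.0 m³/s.
With Δt = 6 h = 21600 s, V = ΣQ_DR · Δt = 302.0 × 21600 = 6.52 × 10^6 m³.

V ≈ 6.52 × 10^6 m³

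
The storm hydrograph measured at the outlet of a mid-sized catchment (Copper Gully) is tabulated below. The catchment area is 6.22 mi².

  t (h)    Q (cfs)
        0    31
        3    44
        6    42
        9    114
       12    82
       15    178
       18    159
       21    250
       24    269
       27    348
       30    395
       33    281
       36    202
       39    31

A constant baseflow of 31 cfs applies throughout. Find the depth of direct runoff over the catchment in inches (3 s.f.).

d ≈ 1.49 in

Direct runoff: 0.0, 13.0, 11.0, 83.0, 51.0, 147.0, 128.0, 219.0, 238.0, 317.0, 364.0, 250.0, 171.0, 0.0 cfs; ΣQ_DR = 1992 cfs.
V = ΣQ_DR · Δt = 1992 × 10800 s = 2.151 × 10^7 ft³.
Over A = 6.22 mi², depth = V / A = 1.49 in.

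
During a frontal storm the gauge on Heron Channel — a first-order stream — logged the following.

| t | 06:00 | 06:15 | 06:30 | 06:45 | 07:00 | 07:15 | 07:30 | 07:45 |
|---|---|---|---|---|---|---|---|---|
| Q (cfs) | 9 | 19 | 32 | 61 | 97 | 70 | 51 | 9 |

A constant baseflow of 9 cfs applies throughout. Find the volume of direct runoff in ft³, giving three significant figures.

Direct-runoff ordinates (Q − Q_b): 0.0, 10.0, 23.0, 52.0, 88.0, 61.0, 42.0, 0.0 cfs.
ΣQ_DR = 276.0 cfs.
With Δt = 0.25 h = 900 s, V = ΣQ_DR · Δt = 276.0 × 900 = 2.48 × 10^5 ft³.

V ≈ 2.48 × 10^5 ft³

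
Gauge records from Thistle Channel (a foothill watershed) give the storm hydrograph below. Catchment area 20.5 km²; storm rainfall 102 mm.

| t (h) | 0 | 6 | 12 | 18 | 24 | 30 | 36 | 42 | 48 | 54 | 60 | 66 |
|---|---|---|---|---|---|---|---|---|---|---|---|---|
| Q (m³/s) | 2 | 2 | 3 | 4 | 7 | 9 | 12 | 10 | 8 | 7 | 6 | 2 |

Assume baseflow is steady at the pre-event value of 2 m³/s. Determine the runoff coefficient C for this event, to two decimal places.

ΣQ_DR = 48.00 m³/s; V = ΣQ_DR·Δt = 1.037 × 10^6 m³.
Runoff depth d = V / A = 50.58 mm.
C = d / P = 50.58 / 102 = 0.50.

C ≈ 0.50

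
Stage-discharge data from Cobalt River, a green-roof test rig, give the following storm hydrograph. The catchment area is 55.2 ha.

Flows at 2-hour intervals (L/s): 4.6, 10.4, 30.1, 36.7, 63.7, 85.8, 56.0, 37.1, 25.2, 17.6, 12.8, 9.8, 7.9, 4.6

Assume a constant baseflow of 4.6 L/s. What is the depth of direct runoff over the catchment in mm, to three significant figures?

d ≈ 4.41 mm

Direct runoff: 0.0, 5.8, 25.5, 32.1, 59.1, 81.2, 51.4, 32.5, 20.6, 13.0, 8.2, 5.2, 3.3, 0.0 L/s; ΣQ_DR = 337.9 L/s.
V = ΣQ_DR · Δt = 337.9 × 7200 s = 2.433 × 10^6 L.
Over A = 55.2 ha, depth = V / A = 4.41 mm.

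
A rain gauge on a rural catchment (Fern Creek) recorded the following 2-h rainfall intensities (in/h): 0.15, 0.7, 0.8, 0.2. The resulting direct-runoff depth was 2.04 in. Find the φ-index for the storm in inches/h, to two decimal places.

φ ≈ 0.24 in/h

Only the 2 blocks with intensity above φ contribute runoff: 0.7, 0.8 in/h.
Σ(I−φ)·Δt = d  ⇒  (0.7+0.8 − 2φ)·2 = 2.04
φ = (1.500 − 2.04/2) / 2 = 0.24 in/h.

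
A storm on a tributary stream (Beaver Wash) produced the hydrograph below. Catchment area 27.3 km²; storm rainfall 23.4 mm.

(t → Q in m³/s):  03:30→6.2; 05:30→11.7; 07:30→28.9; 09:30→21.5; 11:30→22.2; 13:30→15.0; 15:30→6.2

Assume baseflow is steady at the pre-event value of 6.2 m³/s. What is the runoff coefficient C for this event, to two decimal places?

ΣQ_DR = 68.30 m³/s; V = ΣQ_DR·Δt = 4.918 × 10^5 m³.
Runoff depth d = V / A = 18.01 mm.
C = d / P = 18.01 / 23.4 = 0.77.

C ≈ 0.77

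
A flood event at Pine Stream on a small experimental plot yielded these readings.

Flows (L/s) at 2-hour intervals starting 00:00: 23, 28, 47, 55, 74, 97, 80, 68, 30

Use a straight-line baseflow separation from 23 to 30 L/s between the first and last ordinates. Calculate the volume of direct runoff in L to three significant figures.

V ≈ 1.90 × 10^6 L

Direct-runoff ordinates (Q − Q_b): 0.00, 4.12, 22.25, 29.38, 47.50, 69.62, 51.75, 38.88, 0.00 L/s.
ΣQ_DR = 263.5 L/s.
With Δt = 2 h = 7200 s, V = ΣQ_DR · Δt = 263.5 × 7200 = 1.90 × 10^6 L.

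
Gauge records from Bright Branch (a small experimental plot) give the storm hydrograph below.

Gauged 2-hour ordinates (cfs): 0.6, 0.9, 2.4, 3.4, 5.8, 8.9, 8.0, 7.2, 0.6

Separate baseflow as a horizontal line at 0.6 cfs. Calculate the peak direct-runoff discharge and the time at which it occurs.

Subtracting baseflow gives direct-runoff ordinates: 0.0, 0.3, 1.8, 2.8, 5.2, 8.3, 7.4, 6.6, 0.0 cfs.
The maximum is 8.3 cfs, occurring at the reading for t = 10 h.

Q_p = 8.3 cfs at t = 10 h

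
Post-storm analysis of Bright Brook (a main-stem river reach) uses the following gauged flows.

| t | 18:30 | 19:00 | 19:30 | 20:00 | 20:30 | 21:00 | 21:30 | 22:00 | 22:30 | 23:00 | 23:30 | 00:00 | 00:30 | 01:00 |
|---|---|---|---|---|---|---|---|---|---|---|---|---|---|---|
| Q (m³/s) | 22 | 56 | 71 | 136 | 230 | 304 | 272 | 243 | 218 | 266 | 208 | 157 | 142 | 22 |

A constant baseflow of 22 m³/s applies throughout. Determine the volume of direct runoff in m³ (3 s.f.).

Direct-runoff ordinates (Q − Q_b): 0.0, 34.0, 49.0, 114.0, 208.0, 282.0, 250.0, 221.0, 196.0, 244.0, 186.0, 135.0, 120.0, 0.0 m³/s.
ΣQ_DR = 2039 m³/s.
With Δt = 0.5 h = 1800 s, V = ΣQ_DR · Δt = 2039 × 1800 = 3.67 × 10^6 m³.

V ≈ 3.67 × 10^6 m³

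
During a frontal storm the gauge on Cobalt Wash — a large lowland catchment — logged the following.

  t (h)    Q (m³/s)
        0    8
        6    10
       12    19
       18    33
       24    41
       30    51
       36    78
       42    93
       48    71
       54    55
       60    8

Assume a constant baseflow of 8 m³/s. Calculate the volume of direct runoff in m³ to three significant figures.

V ≈ 8.19 × 10^6 m³

Direct-runoff ordinates (Q − Q_b): 0.0, 2.0, 11.0, 25.0, 33.0, 43.0, 70.0, 85.0, 63.0, 47.0, 0.0 m³/s.
ΣQ_DR = 379.0 m³/s.
With Δt = 6 h = 21600 s, V = ΣQ_DR · Δt = 379.0 × 21600 = 8.19 × 10^6 m³.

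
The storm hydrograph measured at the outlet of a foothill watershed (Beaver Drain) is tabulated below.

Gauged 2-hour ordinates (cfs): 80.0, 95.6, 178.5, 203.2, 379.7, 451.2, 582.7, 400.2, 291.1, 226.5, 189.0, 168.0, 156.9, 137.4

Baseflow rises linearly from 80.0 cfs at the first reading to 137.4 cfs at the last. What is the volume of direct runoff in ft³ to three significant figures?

V ≈ 1.45 × 10^7 ft³

Direct-runoff ordinates (Q − Q_b): 0.00, 11.18, 89.67, 109.95, 282.04, 349.12, 476.21, 289.29, 175.78, 106.76, 64.85, 39.43, 23.92, 0.00 cfs.
ΣQ_DR = 2018 cfs.
With Δt = 2 h = 7200 s, V = ΣQ_DR · Δt = 2018 × 7200 = 1.45 × 10^7 ft³.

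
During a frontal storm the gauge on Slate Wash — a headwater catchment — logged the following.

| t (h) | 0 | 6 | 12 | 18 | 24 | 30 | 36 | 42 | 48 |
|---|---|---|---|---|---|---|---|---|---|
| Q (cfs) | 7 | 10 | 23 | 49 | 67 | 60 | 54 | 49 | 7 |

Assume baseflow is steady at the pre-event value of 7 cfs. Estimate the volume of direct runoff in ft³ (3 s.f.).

V ≈ 5.68 × 10^6 ft³

Direct-runoff ordinates (Q − Q_b): 0.0, 3.0, 16.0, 42.0, 60.0, 53.0, 47.0, 42.0, 0.0 cfs.
ΣQ_DR = 263.0 cfs.
With Δt = 6 h = 21600 s, V = ΣQ_DR · Δt = 263.0 × 21600 = 5.68 × 10^6 ft³.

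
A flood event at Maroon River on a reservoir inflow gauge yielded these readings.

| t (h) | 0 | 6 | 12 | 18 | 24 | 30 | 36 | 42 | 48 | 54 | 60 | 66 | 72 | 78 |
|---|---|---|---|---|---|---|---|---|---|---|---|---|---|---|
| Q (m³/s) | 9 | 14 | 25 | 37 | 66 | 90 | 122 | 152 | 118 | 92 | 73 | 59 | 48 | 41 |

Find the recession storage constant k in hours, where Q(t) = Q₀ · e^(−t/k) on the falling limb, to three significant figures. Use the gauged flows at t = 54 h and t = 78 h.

k ≈ 29.7 h

On the falling limb, Q drops from 92 to 41 m³/s between t = 54 h and t = 78 h (Δt = 24 h).
k = −Δt / ln(Q₂/Q₁) = −24 / ln(41/92) = 29.7 h.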